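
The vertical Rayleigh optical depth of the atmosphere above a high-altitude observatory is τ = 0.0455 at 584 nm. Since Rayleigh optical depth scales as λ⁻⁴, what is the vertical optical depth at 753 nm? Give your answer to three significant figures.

0.0165

τ(753 nm) = τ(584 nm) × (584/753)⁴ = 0.0455 × (0.7756)⁴ = 0.0455 × 0.3618 = 0.0165.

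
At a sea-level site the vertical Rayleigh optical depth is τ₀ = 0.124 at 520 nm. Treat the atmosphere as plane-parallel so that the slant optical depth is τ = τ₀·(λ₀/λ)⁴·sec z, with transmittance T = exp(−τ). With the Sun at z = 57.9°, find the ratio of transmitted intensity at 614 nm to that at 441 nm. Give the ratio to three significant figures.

1.39

Airmass: sec 57.9° = 1.8818.
τ(614 nm) = 0.124 × (520/614)⁴ × 1.8818 = 0.124 × 0.5144 × 1.8818 = 0.1200.
τ(441 nm) = 0.124 × (520/441)⁴ × 1.8818 = 0.124 × 1.9331 × 1.8818 = 0.4511.
T(614)/T(441) = exp(τ_B − τ_A) = exp(0.3310) = 1.3924.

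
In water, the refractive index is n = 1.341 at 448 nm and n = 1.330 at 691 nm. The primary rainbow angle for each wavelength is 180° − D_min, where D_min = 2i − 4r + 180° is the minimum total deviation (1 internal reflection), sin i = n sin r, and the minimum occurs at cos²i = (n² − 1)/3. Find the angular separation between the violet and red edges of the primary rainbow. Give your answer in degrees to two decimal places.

At 448 nm (n = 1.341): cos²i = 0.26609 → i = 58.946°, r = 39.705°, D_min = 139.071°, rainbow angle = 40.929°.
At 691 nm (n = 1.330): cos²i = 0.25630 → i = 59.585°, r = 40.422°, D_min = 137.484°, rainbow angle = 42.516°.
Angular width = |40.929° − 42.516°| = 1.588°.

1.59°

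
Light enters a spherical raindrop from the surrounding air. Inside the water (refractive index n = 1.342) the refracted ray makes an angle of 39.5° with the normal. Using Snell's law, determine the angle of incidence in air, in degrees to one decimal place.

Snell: sin θ_i = n · sin θ_r = 1.342 × sin 39.5° = 1.342 × 0.6361 = 0.8536.
θ_i = arcsin(0.8536) = 58.61°.

58.6°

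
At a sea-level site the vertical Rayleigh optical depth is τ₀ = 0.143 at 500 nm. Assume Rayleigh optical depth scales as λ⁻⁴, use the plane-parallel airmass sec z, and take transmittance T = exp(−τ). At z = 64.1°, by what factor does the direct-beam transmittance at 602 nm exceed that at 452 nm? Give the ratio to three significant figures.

Airmass: sec 64.1° = 2.2894.
τ(602 nm) = 0.143 × (500/602)⁴ × 2.2894 = 0.143 × 0.4759 × 2.2894 = 0.1558.
τ(452 nm) = 0.143 × (500/452)⁴ × 2.2894 = 0.143 × 1.4974 × 2.2894 = 0.4902.
T(602)/T(452) = exp(τ_B − τ_A) = exp(0.3344) = 1.3971.

1.40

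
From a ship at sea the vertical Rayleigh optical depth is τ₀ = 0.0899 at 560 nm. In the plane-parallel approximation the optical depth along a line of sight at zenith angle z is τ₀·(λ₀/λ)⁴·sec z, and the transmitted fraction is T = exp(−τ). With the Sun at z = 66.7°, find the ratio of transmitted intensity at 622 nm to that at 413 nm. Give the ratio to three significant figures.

Airmass: sec 66.7° = 2.5282.
τ(622 nm) = 0.0899 × (560/622)⁴ × 2.5282 = 0.0899 × 0.6570 × 2.5282 = 0.1493.
τ(413 nm) = 0.0899 × (560/413)⁴ × 2.5282 = 0.0899 × 3.3803 × 2.5282 = 0.7683.
T(622)/T(413) = exp(τ_B − τ_A) = exp(0.6189) = 1.8570.

1.86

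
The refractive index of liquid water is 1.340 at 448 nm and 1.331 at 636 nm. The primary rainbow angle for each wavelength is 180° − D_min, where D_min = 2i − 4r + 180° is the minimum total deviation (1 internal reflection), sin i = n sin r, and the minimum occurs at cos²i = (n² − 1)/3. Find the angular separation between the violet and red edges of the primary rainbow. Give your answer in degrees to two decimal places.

At 448 nm (n = 1.340): cos²i = 0.26520 → i = 59.004°, r = 39.770°, D_min = 138.929°, rainbow angle = 41.071°.
At 636 nm (n = 1.331): cos²i = 0.25719 → i = 59.527°, r = 40.356°, D_min = 137.630°, rainbow angle = 42.370°.
Angular width = |41.071° − 42.370°| = 1.299°.

1.30°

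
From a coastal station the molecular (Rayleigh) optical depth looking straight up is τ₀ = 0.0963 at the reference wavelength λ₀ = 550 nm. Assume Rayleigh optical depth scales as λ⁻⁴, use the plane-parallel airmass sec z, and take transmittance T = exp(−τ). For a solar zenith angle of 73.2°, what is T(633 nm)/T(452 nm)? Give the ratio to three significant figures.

1.72

Airmass: sec 73.2° = 3.4598.
τ(633 nm) = 0.0963 × (550/633)⁴ × 3.4598 = 0.0963 × 0.5699 × 3.4598 = 0.1899.
τ(452 nm) = 0.0963 × (550/452)⁴ × 3.4598 = 0.0963 × 2.1923 × 3.4598 = 0.7304.
T(633)/T(452) = exp(τ_B − τ_A) = exp(0.5405) = 1.7169.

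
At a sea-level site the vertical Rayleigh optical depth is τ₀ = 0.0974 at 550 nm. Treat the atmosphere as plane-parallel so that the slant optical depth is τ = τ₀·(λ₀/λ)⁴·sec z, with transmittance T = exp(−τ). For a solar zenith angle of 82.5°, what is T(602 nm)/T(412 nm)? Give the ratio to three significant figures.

Airmass: sec 82.5° = 7.6613.
τ(602 nm) = 0.0974 × (550/602)⁴ × 7.6613 = 0.0974 × 0.6967 × 7.6613 = 0.5199.
τ(412 nm) = 0.0974 × (550/412)⁴ × 7.6613 = 0.0974 × 3.1759 × 7.6613 = 2.3699.
T(602)/T(412) = exp(τ_B − τ_A) = exp(1.8500) = 6.3595.

6.36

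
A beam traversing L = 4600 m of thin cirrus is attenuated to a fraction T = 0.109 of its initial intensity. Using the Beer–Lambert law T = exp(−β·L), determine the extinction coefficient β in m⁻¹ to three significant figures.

Beer–Lambert: T = exp(−βL) ⇒ β = −ln(T)/L = −ln(0.109)/4600 = 2.2164/4600 = 0.0004818 m⁻¹.

0.000482 m⁻¹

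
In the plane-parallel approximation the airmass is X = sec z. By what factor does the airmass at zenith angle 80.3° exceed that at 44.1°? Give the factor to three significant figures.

4.26

X(80.3°)/X(44.1°) = sec 80.3° / sec 44.1° = cos 44.1° / cos 80.3° = 0.7181/0.1685 = 4.2621.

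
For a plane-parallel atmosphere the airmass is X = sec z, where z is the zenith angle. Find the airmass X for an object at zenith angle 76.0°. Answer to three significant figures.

X = sec z = 1/cos 76.0° = 1/0.2419 = 4.1336.

4.13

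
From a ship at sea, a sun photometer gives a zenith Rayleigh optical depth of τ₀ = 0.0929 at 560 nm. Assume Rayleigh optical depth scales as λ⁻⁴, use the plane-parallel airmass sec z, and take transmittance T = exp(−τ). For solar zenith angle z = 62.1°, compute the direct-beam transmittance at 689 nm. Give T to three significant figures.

sec 62.1° = 2.1371.
τ = 0.0929 × (560/689)⁴ × 2.1371 = 0.0929 × 0.4364 × 2.1371 = 0.0866.
T = exp(−0.0866) = 0.9170.

0.917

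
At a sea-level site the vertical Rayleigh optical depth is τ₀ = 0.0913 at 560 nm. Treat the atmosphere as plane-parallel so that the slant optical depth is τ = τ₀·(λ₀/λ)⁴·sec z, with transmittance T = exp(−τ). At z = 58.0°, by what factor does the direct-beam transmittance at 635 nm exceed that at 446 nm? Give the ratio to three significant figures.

Airmass: sec 58.0° = 1.8871.
τ(635 nm) = 0.0913 × (560/635)⁴ × 1.8871 = 0.0913 × 0.6049 × 1.8871 = 0.1042.
τ(446 nm) = 0.0913 × (560/446)⁴ × 1.8871 = 0.0913 × 2.4855 × 1.8871 = 0.4282.
T(635)/T(446) = exp(τ_B − τ_A) = exp(0.3240) = 1.3827.

1.38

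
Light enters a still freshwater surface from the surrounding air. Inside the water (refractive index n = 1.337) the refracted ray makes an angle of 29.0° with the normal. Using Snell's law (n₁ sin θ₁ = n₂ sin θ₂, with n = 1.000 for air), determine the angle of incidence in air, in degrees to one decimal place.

40.4°

Snell: sin θ_i = n · sin θ_r = 1.337 × sin 29.0° = 1.337 × 0.4848 = 0.6482.
θ_i = arcsin(0.6482) = 40.41°.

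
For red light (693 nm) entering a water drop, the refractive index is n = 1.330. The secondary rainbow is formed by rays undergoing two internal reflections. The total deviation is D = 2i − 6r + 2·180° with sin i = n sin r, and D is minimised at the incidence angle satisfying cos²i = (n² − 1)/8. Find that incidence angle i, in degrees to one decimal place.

cos²i = (1.330² − 1)/8 = (1.76890 − 1)/8 = 0.09611.
cos i = 0.31002, so i = 71.940°.

71.9°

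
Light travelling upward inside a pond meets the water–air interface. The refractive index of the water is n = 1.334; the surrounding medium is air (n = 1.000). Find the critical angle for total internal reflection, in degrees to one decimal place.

sin θ_c = n_air / n = 1.000 / 1.334 = 0.7496.
θ_c = arcsin(0.7496) = 48.56°.

48.6°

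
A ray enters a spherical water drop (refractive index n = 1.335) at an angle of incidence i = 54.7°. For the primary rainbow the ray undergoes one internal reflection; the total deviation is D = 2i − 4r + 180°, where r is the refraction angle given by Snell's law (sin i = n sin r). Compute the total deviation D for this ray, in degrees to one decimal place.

sin r = sin 54.7° / 1.335 = 0.8161/1.335 = 0.6113; r = 37.69°.
D = 2·54.7° − 4·37.69° + 180° = 109.40° − 150.75° + 180° = 138.65°.

138.7°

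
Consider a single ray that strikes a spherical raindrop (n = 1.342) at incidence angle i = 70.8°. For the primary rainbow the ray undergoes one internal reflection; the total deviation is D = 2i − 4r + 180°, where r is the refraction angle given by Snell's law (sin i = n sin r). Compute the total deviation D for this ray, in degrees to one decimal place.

sin r = sin 70.8° / 1.342 = 0.9444/1.342 = 0.7037; r = 44.73°.
D = 2·70.8° − 4·44.73° + 180° = 141.60° − 178.90° + 180° = 142.70°.

142.7°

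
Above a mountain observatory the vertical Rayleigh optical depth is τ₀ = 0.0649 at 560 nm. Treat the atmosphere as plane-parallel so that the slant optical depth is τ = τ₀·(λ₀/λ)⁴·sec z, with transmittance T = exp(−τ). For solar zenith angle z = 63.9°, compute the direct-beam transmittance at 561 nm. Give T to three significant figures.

sec 63.9° = 2.2730.
τ = 0.0649 × (560/561)⁴ × 2.2730 = 0.0649 × 0.9929 × 2.2730 = 0.1465.
T = exp(−0.1465) = 0.8638.

0.864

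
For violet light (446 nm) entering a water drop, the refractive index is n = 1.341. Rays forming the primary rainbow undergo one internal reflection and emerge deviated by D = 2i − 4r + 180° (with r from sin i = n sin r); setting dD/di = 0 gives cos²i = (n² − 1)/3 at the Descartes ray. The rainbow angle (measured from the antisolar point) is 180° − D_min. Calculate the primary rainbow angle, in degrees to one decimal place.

40.9°

cos²i = (1.79828 − 1)/3 = 0.26609; i = arccos(0.51584) = 58.946°.
sin r = sin 58.946°/1.341 = 0.63884; r = 39.705°.
D_min = 2·58.946° − 4·39.705° + 180° = 139.071°.
Rainbow angle = 180° − D_min = 40.929°.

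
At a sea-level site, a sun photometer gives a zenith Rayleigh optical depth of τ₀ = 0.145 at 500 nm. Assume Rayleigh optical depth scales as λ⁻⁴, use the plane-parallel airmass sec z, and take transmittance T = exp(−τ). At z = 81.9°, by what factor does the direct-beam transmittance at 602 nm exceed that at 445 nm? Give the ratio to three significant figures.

3.16

Airmass: sec 81.9° = 7.0972.
τ(602 nm) = 0.145 × (500/602)⁴ × 7.0972 = 0.145 × 0.4759 × 7.0972 = 0.4897.
τ(445 nm) = 0.145 × (500/445)⁴ × 7.0972 = 0.145 × 1.5938 × 7.0972 = 1.6402.
T(602)/T(445) = exp(τ_B − τ_A) = exp(1.1505) = 3.1597.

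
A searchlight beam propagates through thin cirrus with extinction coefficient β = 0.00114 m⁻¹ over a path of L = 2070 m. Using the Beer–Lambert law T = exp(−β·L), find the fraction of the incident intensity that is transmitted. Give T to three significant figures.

τ = β·L = 0.00114 × 2070 = 2.3598.
T = exp(−2.3598) = 0.0944.

0.0944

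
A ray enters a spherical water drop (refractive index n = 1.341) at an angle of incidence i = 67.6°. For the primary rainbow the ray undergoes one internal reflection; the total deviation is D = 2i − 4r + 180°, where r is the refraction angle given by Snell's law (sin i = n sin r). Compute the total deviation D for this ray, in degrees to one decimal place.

140.9°

sin r = sin 67.6° / 1.341 = 0.9245/1.341 = 0.6894; r = 43.59°.
D = 2·67.6° − 4·43.59° + 180° = 135.20° − 174.34° + 180° = 140.86°.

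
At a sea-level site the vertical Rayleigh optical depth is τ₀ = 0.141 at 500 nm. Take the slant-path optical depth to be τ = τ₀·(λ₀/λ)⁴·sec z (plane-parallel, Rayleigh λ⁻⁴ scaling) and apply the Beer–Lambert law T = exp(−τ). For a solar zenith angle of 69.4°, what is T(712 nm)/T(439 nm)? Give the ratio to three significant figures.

Airmass: sec 69.4° = 2.8422.
τ(712 nm) = 0.141 × (500/712)⁴ × 2.8422 = 0.141 × 0.2432 × 2.8422 = 0.0975.
τ(439 nm) = 0.141 × (500/439)⁴ × 2.8422 = 0.141 × 1.6828 × 2.8422 = 0.6744.
T(712)/T(439) = exp(τ_B − τ_A) = exp(0.5769) = 1.7805.

1.78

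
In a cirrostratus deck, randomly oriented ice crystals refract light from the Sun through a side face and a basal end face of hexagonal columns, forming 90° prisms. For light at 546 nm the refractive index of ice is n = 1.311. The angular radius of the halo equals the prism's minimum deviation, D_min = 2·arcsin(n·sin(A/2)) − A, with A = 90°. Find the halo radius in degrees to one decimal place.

n·sin(A/2) = 1.311 × sin 45° = 1.311 × 0.7071 = 0.9270.
D_min = 2·arcsin(0.9270) − 90° = 2 × 67.974° − 90° = 45.949°.

45.9°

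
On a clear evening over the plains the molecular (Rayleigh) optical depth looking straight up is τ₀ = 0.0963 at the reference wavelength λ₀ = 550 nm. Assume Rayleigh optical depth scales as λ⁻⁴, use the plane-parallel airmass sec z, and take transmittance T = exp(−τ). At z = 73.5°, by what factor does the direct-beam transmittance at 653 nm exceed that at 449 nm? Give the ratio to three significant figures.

1.81

Airmass: sec 73.5° = 3.5209.
τ(653 nm) = 0.0963 × (550/653)⁴ × 3.5209 = 0.0963 × 0.5033 × 3.5209 = 0.1706.
τ(449 nm) = 0.0963 × (550/449)⁴ × 3.5209 = 0.0963 × 2.2515 × 3.5209 = 0.7634.
T(653)/T(449) = exp(τ_B − τ_A) = exp(0.5928) = 1.8090.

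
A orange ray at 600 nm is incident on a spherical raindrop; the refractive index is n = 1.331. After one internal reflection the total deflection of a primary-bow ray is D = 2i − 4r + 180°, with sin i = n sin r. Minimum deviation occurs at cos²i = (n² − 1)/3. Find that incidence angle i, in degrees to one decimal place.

59.5°

cos²i = (1.331² − 1)/3 = (1.77156 − 1)/3 = 0.25719.
cos i = 0.50714, so i = 59.527°.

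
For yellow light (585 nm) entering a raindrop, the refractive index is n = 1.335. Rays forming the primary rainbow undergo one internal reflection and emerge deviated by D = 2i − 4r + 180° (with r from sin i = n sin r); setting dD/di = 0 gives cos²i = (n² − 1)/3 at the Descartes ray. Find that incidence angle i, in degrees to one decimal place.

cos²i = (1.335² − 1)/3 = (1.78222 − 1)/3 = 0.26074.
cos i = 0.51063, so i = 59.294°.

59.3°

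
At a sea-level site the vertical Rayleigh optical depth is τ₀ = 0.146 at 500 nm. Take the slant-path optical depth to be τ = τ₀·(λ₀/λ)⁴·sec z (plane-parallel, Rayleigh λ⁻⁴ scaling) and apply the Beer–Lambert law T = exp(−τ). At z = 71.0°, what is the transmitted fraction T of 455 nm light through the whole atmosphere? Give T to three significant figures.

sec 71.0° = 3.0716.
τ = 0.146 × (500/455)⁴ × 3.0716 = 0.146 × 1.4583 × 3.0716 = 0.6540.
T = exp(−0.6540) = 0.5200.

0.520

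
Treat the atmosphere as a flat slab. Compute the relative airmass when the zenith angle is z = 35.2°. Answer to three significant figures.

1.22

X = sec z = 1/cos 35.2° = 1/0.8171 = 1.2238.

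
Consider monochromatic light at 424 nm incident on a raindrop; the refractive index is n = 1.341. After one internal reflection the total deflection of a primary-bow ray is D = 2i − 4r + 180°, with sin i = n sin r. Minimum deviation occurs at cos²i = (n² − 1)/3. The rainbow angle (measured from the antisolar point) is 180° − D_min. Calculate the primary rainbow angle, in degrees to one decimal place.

cos²i = (1.79828 − 1)/3 = 0.26609; i = arccos(0.51584) = 58.946°.
sin r = sin 58.946°/1.341 = 0.63884; r = 39.705°.
D_min = 2·58.946° − 4·39.705° + 180° = 139.071°.
Rainbow angle = 180° − D_min = 40.929°.

40.9°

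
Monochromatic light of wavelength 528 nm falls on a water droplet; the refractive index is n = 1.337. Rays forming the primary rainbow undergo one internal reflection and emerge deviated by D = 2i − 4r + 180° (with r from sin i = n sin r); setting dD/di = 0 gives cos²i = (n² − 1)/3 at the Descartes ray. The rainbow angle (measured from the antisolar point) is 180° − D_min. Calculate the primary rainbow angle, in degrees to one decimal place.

41.5°

cos²i = (1.78757 − 1)/3 = 0.26252; i = arccos(0.51237) = 59.178°.
sin r = sin 59.178°/1.337 = 0.64231; r = 39.964°.
D_min = 2·59.178° − 4·39.964° + 180° = 138.500°.
Rainbow angle = 180° − D_min = 41.500°.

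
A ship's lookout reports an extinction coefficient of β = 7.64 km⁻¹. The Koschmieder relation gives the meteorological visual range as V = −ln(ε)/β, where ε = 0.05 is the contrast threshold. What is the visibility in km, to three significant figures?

V = −ln(0.05) / 7.64 = 2.996 / 7.64 = 0.3921 km.

0.392 km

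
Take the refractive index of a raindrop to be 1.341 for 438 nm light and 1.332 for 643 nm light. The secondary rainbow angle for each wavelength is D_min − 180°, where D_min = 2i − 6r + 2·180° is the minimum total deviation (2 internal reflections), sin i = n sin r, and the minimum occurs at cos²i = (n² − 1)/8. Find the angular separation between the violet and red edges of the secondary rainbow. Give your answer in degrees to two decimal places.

At 438 nm (n = 1.341): cos²i = 0.09979 → i = 71.586°, r = 45.034°, D_min = 232.966°, rainbow angle = 52.966°.
At 643 nm (n = 1.332): cos²i = 0.09678 → i = 71.875°, r = 45.520°, D_min = 230.628°, rainbow angle = 50.628°.
Angular width = |52.966° − 50.628°| = 2.337°.

2.34°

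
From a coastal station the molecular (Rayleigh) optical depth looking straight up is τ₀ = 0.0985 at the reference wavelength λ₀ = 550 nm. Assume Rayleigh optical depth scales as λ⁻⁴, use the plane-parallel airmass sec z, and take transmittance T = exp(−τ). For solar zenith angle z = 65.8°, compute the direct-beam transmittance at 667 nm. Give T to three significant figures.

0.895

sec 65.8° = 2.4395.
τ = 0.0985 × (550/667)⁴ × 2.4395 = 0.0985 × 0.4623 × 2.4395 = 0.1111.
T = exp(−0.1111) = 0.8949.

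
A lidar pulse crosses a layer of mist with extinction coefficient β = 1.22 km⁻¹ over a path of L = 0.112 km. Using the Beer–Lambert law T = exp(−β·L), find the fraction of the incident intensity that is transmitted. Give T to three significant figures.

τ = β·L = 1.22 × 0.112 = 0.1366.
T = exp(−0.1366) = 0.8723.

0.872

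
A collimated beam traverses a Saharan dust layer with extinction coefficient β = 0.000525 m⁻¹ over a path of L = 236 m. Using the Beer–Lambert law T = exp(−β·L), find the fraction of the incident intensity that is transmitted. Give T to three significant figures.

0.883

τ = β·L = 0.000525 × 236 = 0.1239.
T = exp(−0.1239) = 0.8835.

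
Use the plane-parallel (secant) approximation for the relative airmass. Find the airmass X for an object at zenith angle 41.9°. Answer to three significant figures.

X = sec z = 1/cos 41.9° = 1/0.7443 = 1.3435.

1.34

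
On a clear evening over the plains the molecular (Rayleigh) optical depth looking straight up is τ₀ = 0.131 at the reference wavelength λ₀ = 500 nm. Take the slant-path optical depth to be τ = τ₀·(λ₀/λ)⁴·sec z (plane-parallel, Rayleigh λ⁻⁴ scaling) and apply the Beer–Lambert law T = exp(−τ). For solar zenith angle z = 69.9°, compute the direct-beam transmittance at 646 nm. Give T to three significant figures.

sec 69.9° = 2.9099.
τ = 0.131 × (500/646)⁴ × 2.9099 = 0.131 × 0.3589 × 2.9099 = 0.1368.
T = exp(−0.1368) = 0.8721.

0.872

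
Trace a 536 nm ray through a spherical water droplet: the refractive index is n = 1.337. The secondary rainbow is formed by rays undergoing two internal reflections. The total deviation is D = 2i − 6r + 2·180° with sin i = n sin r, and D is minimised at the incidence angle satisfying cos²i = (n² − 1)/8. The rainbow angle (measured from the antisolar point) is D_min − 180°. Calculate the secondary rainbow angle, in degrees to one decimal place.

51.9°

cos²i = (1.78757 − 1)/8 = 0.09845; i = arccos(0.31376) = 71.714°.
sin r = sin 71.714°/1.337 = 0.71017; r = 45.249°.
D_min = 2·71.714° − 6·45.249° + 360° = 231.934°.
Rainbow angle = D_min − 180° = 51.934°.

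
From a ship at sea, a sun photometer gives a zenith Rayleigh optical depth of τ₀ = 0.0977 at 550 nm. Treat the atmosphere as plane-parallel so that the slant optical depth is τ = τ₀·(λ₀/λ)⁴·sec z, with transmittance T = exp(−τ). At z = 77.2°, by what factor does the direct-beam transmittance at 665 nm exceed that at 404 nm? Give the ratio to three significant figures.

Airmass: sec 77.2° = 4.5137.
τ(665 nm) = 0.0977 × (550/665)⁴ × 4.5137 = 0.0977 × 0.4679 × 4.5137 = 0.2063.
τ(404 nm) = 0.0977 × (550/404)⁴ × 4.5137 = 0.0977 × 3.4350 × 4.5137 = 1.5148.
T(665)/T(404) = exp(τ_B − τ_A) = exp(1.3084) = 3.7004.

3.70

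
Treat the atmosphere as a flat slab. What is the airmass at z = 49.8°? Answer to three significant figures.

X = sec z = 1/cos 49.8° = 1/0.6455 = 1.5493.

1.55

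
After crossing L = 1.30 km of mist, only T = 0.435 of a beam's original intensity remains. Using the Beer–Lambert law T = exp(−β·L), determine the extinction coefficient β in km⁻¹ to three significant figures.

Beer–Lambert: T = exp(−βL) ⇒ β = −ln(T)/L = −ln(0.435)/1.30 = 0.8324/1.30 = 0.6403 km⁻¹.

0.640 km⁻¹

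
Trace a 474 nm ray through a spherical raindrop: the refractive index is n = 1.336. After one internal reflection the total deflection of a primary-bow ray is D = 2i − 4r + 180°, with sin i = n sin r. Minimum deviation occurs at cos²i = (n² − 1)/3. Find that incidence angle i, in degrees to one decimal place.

59.2°

cos²i = (1.336² − 1)/3 = (1.78490 − 1)/3 = 0.26163.
cos i = 0.51150, so i = 59.236°.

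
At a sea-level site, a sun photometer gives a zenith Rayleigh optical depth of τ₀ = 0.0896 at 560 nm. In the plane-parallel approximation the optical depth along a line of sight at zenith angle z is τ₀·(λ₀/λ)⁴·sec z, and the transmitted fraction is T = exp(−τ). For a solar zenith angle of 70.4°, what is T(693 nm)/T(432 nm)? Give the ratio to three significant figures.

Airmass: sec 70.4° = 2.9811.
τ(693 nm) = 0.0896 × (560/693)⁴ × 2.9811 = 0.0896 × 0.4264 × 2.9811 = 0.1139.
τ(432 nm) = 0.0896 × (560/432)⁴ × 2.9811 = 0.0896 × 2.8237 × 2.9811 = 0.7542.
T(693)/T(432) = exp(τ_B − τ_A) = exp(0.6403) = 1.8971.

1.90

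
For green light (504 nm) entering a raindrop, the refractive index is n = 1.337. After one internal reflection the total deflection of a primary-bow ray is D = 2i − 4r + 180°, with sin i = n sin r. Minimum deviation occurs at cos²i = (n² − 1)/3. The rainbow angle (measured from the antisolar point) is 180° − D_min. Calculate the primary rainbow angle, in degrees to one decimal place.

cos²i = (1.78757 − 1)/3 = 0.26252; i = arccos(0.51237) = 59.178°.
sin r = sin 59.178°/1.337 = 0.64231; r = 39.964°.
D_min = 2·59.178° − 4·39.964° + 180° = 138.500°.
Rainbow angle = 180° − D_min = 41.500°.

41.5°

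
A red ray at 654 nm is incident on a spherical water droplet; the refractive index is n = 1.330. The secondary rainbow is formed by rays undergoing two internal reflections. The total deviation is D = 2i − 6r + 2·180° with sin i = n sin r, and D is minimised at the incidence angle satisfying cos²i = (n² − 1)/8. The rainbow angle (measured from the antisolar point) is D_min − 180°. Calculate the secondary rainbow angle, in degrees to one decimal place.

cos²i = (1.76890 − 1)/8 = 0.09611; i = arccos(0.31002) = 71.940°.
sin r = sin 71.940°/1.330 = 0.71483; r = 45.630°.
D_min = 2·71.940° − 6·45.630° + 360° = 230.101°.
Rainbow angle = D_min − 180° = 50.101°.

50.1°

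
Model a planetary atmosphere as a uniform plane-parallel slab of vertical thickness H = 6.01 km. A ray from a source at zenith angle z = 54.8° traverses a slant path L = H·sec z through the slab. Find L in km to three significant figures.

sec z = 1/cos 54.8° = 1.7348.
L = 6.01 × 1.7348 = 10.426 km.

10.4 km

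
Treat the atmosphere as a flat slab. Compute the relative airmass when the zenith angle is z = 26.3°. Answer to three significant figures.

X = sec z = 1/cos 26.3° = 1/0.8965 = 1.1155.

1.12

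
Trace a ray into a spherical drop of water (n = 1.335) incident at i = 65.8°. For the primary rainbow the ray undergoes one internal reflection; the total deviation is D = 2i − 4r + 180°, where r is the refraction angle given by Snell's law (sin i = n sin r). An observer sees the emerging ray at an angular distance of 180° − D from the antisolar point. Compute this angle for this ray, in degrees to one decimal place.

40.8°

sin r = sin 65.8° / 1.335 = 0.9121/1.335 = 0.6832; r = 43.10°.
D = 2·65.8° − 4·43.10° + 180° = 131.60° − 172.39° + 180° = 139.21°.
Angle from antisolar point = 180° − D = 40.79°.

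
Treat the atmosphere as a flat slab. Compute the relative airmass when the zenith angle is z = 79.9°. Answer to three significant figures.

5.70

X = sec z = 1/cos 79.9° = 1/0.1754 = 5.7023.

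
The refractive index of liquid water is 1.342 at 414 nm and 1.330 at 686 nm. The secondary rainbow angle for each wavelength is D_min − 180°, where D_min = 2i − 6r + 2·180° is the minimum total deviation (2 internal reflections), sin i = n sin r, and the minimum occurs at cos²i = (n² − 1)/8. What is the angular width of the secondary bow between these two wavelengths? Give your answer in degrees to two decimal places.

3.12°

At 414 nm (n = 1.342): cos²i = 0.10012 → i = 71.554°, r = 44.981°, D_min = 233.222°, rainbow angle = 53.222°.
At 686 nm (n = 1.330): cos²i = 0.09611 → i = 71.940°, r = 45.630°, D_min = 230.101°, rainbow angle = 50.101°.
Angular width = |53.222° − 50.101°| = 3.121°.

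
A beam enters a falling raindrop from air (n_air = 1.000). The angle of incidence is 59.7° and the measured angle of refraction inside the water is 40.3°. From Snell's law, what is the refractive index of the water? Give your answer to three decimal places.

1.335

n = sin θ_i / sin θ_r = sin 59.7° / sin 40.3° = 0.8634 / 0.6468 = 1.3349.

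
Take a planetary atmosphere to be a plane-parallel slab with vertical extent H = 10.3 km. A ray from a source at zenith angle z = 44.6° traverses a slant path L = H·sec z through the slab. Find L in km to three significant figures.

14.5 km

sec z = 1/cos 44.6° = 1.4044.
L = 10.3 × 1.4044 = 14.466 km.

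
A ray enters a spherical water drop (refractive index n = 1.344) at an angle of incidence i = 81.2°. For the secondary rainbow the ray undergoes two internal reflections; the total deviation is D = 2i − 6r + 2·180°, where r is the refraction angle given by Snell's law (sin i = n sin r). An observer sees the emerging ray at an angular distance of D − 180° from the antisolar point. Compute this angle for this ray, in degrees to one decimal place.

58.4°

sin r = sin 81.2° / 1.344 = 0.9882/1.344 = 0.7353; r = 47.33°.
D = 2·81.2° − 6·47.33° + 2·180° = 162.40° − 283.99° + 360° = 238.41°.
Angle from antisolar point = D − 180° = 58.41°.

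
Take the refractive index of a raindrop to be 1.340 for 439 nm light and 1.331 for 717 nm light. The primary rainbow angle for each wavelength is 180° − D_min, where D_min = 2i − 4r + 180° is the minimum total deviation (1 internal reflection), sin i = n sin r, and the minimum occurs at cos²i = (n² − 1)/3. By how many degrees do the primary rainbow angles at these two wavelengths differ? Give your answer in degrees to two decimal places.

At 439 nm (n = 1.340): cos²i = 0.26520 → i = 59.004°, r = 39.770°, D_min = 138.929°, rainbow angle = 41.071°.
At 717 nm (n = 1.331): cos²i = 0.25719 → i = 59.527°, r = 40.356°, D_min = 137.630°, rainbow angle = 42.370°.
Angular width = |41.071° − 42.370°| = 1.299°.

1.30°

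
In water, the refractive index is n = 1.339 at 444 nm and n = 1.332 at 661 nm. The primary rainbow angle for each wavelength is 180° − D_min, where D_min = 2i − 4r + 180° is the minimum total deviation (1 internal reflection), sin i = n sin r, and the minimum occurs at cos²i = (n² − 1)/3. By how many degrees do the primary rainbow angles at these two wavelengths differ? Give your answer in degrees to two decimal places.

At 444 nm (n = 1.339): cos²i = 0.26431 → i = 59.062°, r = 39.834°, D_min = 138.786°, rainbow angle = 41.214°.
At 661 nm (n = 1.332): cos²i = 0.25807 → i = 59.469°, r = 40.290°, D_min = 137.776°, rainbow angle = 42.224°.
Angular width = |41.214° − 42.224°| = 1.010°.

1.01°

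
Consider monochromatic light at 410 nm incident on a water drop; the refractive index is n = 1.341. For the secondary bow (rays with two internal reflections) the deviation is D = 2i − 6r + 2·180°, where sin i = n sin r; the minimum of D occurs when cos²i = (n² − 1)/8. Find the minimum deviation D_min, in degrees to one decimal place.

233.0°

cos²i = (1.79828 − 1)/8 = 0.09979; i = arccos(0.31589) = 71.586°.
sin r = sin 71.586°/1.341 = 0.70753; r = 45.034°.
D_min = 2·71.586° − 6·45.034° + 360° = 232.966°.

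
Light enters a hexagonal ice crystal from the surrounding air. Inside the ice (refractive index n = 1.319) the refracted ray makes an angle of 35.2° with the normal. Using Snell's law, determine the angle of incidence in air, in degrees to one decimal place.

Snell: sin θ_i = n · sin θ_r = 1.319 × sin 35.2° = 1.319 × 0.5764 = 0.7603.
θ_i = arcsin(0.7603) = 49.49°.

49.5°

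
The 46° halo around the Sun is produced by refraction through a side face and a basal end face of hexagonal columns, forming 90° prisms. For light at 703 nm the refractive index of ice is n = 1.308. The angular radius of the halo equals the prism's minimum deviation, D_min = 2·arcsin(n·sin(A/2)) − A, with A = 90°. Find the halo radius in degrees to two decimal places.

45.31°

n·sin(A/2) = 1.308 × sin 45° = 1.308 × 0.7071 = 0.9249.
D_min = 2·arcsin(0.9249) − 90° = 2 × 67.653° − 90° = 45.305°.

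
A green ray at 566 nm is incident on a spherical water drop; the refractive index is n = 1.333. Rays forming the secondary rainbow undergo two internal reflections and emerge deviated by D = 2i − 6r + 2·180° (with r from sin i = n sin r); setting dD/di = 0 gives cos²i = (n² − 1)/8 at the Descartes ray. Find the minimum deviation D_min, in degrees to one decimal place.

230.9°

cos²i = (1.77689 − 1)/8 = 0.09711; i = arccos(0.31163) = 71.843°.
sin r = sin 71.843°/1.333 = 0.71283; r = 45.466°.
D_min = 2·71.843° − 6·45.466° + 360° = 230.891°.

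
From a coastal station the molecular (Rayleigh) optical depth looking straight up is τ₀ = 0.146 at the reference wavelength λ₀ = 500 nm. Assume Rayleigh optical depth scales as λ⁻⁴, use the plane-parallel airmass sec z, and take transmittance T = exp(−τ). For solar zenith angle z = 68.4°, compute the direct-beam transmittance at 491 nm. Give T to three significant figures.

0.653

sec 68.4° = 2.7165.
τ = 0.146 × (500/491)⁴ × 2.7165 = 0.146 × 1.0754 × 2.7165 = 0.4265.
T = exp(−0.4265) = 0.6528.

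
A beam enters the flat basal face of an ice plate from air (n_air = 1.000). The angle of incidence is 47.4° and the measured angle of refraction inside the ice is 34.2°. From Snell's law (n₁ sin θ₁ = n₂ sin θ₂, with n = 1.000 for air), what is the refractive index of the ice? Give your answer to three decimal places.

n = sin θ_i / sin θ_r = sin 47.4° / sin 34.2° = 0.7361 / 0.5621 = 1.3096.

1.310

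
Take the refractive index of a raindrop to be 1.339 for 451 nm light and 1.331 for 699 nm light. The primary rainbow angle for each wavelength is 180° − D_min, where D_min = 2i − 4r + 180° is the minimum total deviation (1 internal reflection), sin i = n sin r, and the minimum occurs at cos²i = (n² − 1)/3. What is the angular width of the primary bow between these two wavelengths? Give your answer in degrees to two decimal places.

1.16°

At 451 nm (n = 1.339): cos²i = 0.26431 → i = 59.062°, r = 39.834°, D_min = 138.786°, rainbow angle = 41.214°.
At 699 nm (n = 1.331): cos²i = 0.25719 → i = 59.527°, r = 40.356°, D_min = 137.630°, rainbow angle = 42.370°.
Angular width = |41.214° − 42.370°| = 1.156°.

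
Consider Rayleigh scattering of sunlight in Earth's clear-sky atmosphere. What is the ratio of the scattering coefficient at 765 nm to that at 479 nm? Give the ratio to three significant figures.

Rayleigh scattering ∝ λ⁻⁴, so the ratio of coefficients is the inverse fourth power of the wavelength ratio.
σ(765)/σ(479) = (479/765)⁴ = (0.6261)⁴ = 0.1537.

0.154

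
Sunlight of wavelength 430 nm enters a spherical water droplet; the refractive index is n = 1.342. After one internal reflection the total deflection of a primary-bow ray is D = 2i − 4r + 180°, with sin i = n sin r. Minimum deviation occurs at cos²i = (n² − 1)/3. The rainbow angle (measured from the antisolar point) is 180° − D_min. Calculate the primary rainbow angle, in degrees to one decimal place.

cos²i = (1.80096 − 1)/3 = 0.26699; i = arccos(0.51671) = 58.888°.
sin r = sin 58.888°/1.342 = 0.63797; r = 39.641°.
D_min = 2·58.888° − 4·39.641° + 180° = 139.213°.
Rainbow angle = 180° − D_min = 40.787°.

40.8°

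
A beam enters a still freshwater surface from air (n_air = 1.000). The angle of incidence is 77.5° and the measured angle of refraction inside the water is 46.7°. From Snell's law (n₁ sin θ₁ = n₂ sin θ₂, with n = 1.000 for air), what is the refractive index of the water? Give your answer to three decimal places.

n = sin θ_i / sin θ_r = sin 77.5° / sin 46.7° = 0.9763 / 0.7278 = 1.3415.

1.341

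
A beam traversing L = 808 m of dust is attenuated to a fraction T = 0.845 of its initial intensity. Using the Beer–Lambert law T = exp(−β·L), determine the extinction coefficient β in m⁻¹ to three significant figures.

Beer–Lambert: T = exp(−βL) ⇒ β = −ln(T)/L = −ln(0.845)/808 = 0.1684/808 = 0.0002084 m⁻¹.

0.000208 m⁻¹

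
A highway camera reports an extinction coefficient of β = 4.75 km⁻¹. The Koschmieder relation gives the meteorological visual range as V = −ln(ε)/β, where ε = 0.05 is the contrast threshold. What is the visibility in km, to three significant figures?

0.631 km

V = −ln(0.05) / 4.75 = 2.996 / 4.75 = 0.6307 km.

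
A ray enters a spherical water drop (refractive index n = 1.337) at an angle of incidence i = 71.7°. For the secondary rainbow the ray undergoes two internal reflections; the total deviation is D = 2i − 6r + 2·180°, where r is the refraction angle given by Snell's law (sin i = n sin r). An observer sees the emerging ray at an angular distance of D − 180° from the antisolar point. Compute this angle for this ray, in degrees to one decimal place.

sin r = sin 71.7° / 1.337 = 0.9494/1.337 = 0.7101; r = 45.24°.
D = 2·71.7° − 6·45.24° + 2·180° = 143.40° − 271.47° + 360° = 231.93°.
Angle from antisolar point = D − 180° = 51.93°.

51.9°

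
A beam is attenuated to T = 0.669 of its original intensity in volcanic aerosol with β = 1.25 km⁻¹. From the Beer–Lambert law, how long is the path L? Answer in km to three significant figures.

0.322 km

Beer–Lambert: T = exp(−βL) ⇒ L = −ln(T)/β = −ln(0.669)/1.25 = 0.4020/1.25 = 0.3216 km.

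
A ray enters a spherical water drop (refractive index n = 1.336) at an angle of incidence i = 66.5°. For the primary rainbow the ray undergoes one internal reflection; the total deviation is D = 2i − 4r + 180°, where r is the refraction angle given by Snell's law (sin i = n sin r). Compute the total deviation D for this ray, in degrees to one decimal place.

sin r = sin 66.5° / 1.336 = 0.9171/1.336 = 0.6864; r = 43.35°.
D = 2·66.5° − 4·43.35° + 180° = 133.00° − 173.39° + 180° = 139.61°.

139.6°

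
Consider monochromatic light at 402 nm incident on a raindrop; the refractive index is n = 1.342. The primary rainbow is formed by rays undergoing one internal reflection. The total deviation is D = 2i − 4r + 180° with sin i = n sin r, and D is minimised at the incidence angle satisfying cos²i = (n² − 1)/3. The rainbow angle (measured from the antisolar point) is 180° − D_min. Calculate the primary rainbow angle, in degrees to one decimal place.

cos²i = (1.80096 − 1)/3 = 0.26699; i = arccos(0.51671) = 58.888°.
sin r = sin 58.888°/1.342 = 0.63797; r = 39.641°.
D_min = 2·58.888° − 4·39.641° + 180° = 139.213°.
Rainbow angle = 180° − D_min = 40.787°.

40.8°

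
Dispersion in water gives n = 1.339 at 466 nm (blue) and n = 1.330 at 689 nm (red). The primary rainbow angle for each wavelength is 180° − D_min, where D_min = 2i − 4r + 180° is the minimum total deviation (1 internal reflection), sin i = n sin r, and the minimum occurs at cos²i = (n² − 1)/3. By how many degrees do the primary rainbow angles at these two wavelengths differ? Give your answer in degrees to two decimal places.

1.30°

At 466 nm (n = 1.339): cos²i = 0.26431 → i = 59.062°, r = 39.834°, D_min = 138.786°, rainbow angle = 41.214°.
At 689 nm (n = 1.330): cos²i = 0.25630 → i = 59.585°, r = 40.422°, D_min = 137.484°, rainbow angle = 42.516°.
Angular width = |41.214° − 42.516°| = 1.303°.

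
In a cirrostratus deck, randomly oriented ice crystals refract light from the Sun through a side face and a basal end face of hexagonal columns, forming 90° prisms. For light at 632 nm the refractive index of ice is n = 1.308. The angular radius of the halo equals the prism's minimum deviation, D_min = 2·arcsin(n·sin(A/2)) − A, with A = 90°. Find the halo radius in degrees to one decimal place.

n·sin(A/2) = 1.308 × sin 45° = 1.308 × 0.7071 = 0.9249.
D_min = 2·arcsin(0.9249) − 90° = 2 × 67.653° − 90° = 45.305°.

45.3°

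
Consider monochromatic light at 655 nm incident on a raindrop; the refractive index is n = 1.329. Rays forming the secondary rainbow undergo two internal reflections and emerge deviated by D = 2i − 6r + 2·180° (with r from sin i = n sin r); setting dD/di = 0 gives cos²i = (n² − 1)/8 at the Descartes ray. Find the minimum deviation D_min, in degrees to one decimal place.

cos²i = (1.76624 − 1)/8 = 0.09578; i = arccos(0.30948) = 71.972°.
sin r = sin 71.972°/1.329 = 0.71550; r = 45.685°.
D_min = 2·71.972° − 6·45.685° + 360° = 229.837°.

229.8°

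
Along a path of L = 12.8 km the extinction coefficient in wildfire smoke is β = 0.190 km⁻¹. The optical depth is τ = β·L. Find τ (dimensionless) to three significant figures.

2.43

τ = β·L = 0.190 × 12.8 = 2.4320.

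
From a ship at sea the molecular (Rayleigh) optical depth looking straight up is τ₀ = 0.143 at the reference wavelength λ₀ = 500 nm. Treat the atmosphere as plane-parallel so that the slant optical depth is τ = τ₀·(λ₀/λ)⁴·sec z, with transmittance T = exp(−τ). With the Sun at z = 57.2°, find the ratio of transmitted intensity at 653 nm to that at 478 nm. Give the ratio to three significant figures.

Airmass: sec 57.2° = 1.8460.
τ(653 nm) = 0.143 × (500/653)⁴ × 1.8460 = 0.143 × 0.3437 × 1.8460 = 0.0907.
τ(478 nm) = 0.143 × (500/478)⁴ × 1.8460 = 0.143 × 1.1972 × 1.8460 = 0.3160.
T(653)/T(478) = exp(τ_B − τ_A) = exp(0.2253) = 1.2527.

1.25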